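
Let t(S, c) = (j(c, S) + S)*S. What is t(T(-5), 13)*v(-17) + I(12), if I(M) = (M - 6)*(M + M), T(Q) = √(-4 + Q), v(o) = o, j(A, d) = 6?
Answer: 297 - 306*I ≈ 297.0 - 306.0*I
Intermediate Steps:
I(M) = 2*M*(-6 + M) (I(M) = (-6 + M)*(2*M) = 2*M*(-6 + M))
t(S, c) = S*(6 + S) (t(S, c) = (6 + S)*S = S*(6 + S))
t(T(-5), 13)*v(-17) + I(12) = (√(-4 - 5)*(6 + √(-4 - 5)))*(-17) + 2*12*(-6 + 12) = (√(-9)*(6 + √(-9)))*(-17) + 2*12*6 = ((3*I)*(6 + 3*I))*(-17) + 144 = (3*I*(6 + 3*I))*(-17) + 144 = -51*I*(6 + 3*I) + 144 = 144 - 51*I*(6 + 3*I)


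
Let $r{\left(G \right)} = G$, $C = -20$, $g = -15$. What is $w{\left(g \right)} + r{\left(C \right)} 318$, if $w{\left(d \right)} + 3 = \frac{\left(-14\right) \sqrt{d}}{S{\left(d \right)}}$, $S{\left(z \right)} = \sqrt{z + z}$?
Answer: $-6363 - 7 \sqrt{2} \approx -6372.9$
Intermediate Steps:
$S{\left(z \right)} = \sqrt{2} \sqrt{z}$ ($S{\left(z \right)} = \sqrt{2 z} = \sqrt{2} \sqrt{z}$)
$w{\left(d \right)} = -3 - 7 \sqrt{2}$ ($w{\left(d \right)} = -3 + \frac{\left(-14\right) \sqrt{d}}{\sqrt{2} \sqrt{d}} = -3 + - 14 \sqrt{d} \frac{\sqrt{2}}{2 \sqrt{d}} = -3 - 7 \sqrt{2}$)
$w{\left(g \right)} + r{\left(C \right)} 318 = \left(-3 - 7 \sqrt{2}\right) - 6360 = -6363 - 7 \sqrt{2}$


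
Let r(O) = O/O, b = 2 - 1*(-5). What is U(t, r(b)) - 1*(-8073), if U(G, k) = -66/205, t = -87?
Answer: 1654899/205 ≈ 8072.7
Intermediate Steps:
b = 7 (b = 2 + 5 = 7)
r(O) = 1
U(G, k) = -66/205 (U(G, k) = -66*1/205 = -66/205)
U(t, r(b)) - 1*(-8073) = -66/205 - 1*(-8073) = -66/205 + 8073 = 1654899/205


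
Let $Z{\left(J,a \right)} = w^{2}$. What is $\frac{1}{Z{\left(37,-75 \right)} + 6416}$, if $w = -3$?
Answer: $\frac{1}{6425} \approx 0.00015564$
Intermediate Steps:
$Z{\left(J,a \right)} = 9$ ($Z{\left(J,a \right)} = \left(-3\right)^{2} = 9$)
$\frac{1}{Z{\left(37,-75 \right)} + 6416} = \frac{1}{9 + 6416} = \frac{1}{6425}$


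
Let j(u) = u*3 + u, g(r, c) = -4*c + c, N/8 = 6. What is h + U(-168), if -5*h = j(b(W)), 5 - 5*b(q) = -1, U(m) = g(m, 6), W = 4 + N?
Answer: -474/25 ≈ -18.960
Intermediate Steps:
N = 48 (N = 8*6 = 48)
W = 52 (W = 4 + 48 = 52)
g(r, c) = -3*c
U(m) = -18 (U(m) = -3*6 = -18)
b(q) = 6/5 (b(q) = 1 - 1/5*(-1) = 1 + 1/5 = 6/5)
j(u) = 4*u (j(u) = 3*u + u = 4*u)
h = -24/25 (h = -4*6/(5*5) = -1/5*24/5 = -24/25 ≈ -0.96000)
h + U(-168) = -24/25 - 18 = -474/25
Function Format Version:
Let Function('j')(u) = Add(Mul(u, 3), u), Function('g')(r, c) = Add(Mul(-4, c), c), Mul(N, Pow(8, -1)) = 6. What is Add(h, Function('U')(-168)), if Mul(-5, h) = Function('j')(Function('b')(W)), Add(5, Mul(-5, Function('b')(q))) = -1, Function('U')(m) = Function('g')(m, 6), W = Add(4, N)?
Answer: Rational(-474, 25) ≈ -18.960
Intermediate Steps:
N = 48 (N = Mul(8, 6) = 48)
W = 52 (W = Add(4, 48) = 52)
Function('g')(r, c) = Mul(-3, c)
Function('U')(m) = -18 (Function('U')(m) = Mul(-3, 6) = -18)
Function('b')(q) = Rational(6, 5) (Function('b')(q) = Add(1, Mul(Rational(-1, 5), -1)) = Add(1, Rational(1, 5)) = Rational(6, 5))
Function('j')(u) = Mul(4, u) (Function('j')(u) = Add(Mul(3, u), u) = Mul(4, u))
h = Rational(-24, 25) (h = Mul(Rational(-1, 5), Mul(4, Rational(6, 5))) = Mul(Rational(-1, 5), Rational(24, 5)) = Rational(-24, 25) ≈ -0.96000)
Add(h, Function('U')(-168)) = Add(Rational(-24, 25), -18) = Rational(-474, 25)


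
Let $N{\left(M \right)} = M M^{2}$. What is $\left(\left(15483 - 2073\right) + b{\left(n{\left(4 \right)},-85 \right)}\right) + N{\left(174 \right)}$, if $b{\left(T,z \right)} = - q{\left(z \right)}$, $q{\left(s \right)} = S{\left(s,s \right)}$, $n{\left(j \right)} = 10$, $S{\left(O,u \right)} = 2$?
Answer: $5281432$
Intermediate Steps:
$q{\left(s \right)} = 2$
$b{\left(T,z \right)} = -2$ ($b{\left(T,z \right)} = \left(-1\right) 2 = -2$)
$N{\left(M \right)} = M^{3}$
$\left(\left(15483 - 2073\right) + b{\left(n{\left(4 \right)},-85 \right)}\right) + N{\left(174 \right)} = \left(\left(15483 - 2073\right) - 2\right) + 174^{3} = \left(13410 - 2\right) + 5268024 = 13408 + 5268024 = 5281432$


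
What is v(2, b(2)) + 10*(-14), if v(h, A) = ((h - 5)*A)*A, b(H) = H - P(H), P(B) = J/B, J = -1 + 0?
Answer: -635/4 ≈ -158.75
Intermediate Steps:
J = -1
P(B) = -1/B
b(H) = H + 1/H (b(H) = H - (-1)/H = H + 1/H)
v(h, A) = A²*(-5 + h) (v(h, A) = ((-5 + h)*A)*A = (A*(-5 + h))*A = A²*(-5 + h))
v(2, b(2)) + 10*(-14) = (2 + 1/2)²*(-5 + 2) + 10*(-14) = (2 + ½)²*(-3) - 140 = (5/2)²*(-3) - 140 = (25/4)*(-3) - 140 = -75/4 - 140 = -635/4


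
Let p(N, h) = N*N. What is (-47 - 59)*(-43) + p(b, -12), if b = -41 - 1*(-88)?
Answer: 6767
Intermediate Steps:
b = 47 (b = -41 + 88 = 47)
p(N, h) = N²
(-47 - 59)*(-43) + p(b, -12) = (-47 - 59)*(-43) + 47² = -106*(-43) + 2209 = 4558 + 2209 = 6767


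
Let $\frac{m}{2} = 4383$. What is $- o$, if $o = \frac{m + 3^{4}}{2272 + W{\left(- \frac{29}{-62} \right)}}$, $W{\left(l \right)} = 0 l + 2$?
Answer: $- \frac{2949}{758} \approx -3.8905$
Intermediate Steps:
$m = 8766$ ($m = 2 \cdot 4383 = 8766$)
$W{\left(l \right)} = 2$ ($W{\left(l \right)} = 0 + 2 = 2$)
$o = \frac{2949}{758}$ ($o = \frac{8766 + 3^{4}}{2272 + 2} = \frac{8766 + 81}{2274} = 8847 \cdot \frac{1}{2274} = \frac{2949}{758} \approx 3.8905$)
$- o = \left(-1\right) \frac{2949}{758} = - \frac{2949}{758}$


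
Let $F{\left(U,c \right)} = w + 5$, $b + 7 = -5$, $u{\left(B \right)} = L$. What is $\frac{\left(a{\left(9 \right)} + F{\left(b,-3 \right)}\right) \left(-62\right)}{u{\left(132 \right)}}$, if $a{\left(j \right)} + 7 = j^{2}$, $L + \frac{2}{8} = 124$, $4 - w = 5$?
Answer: $- \frac{6448}{165} \approx -39.079$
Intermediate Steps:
$w = -1$ ($w = 4 - 5 = -1$)
$L = \frac{495}{4}$ ($L = - \frac{1}{4} + 124 = \frac{495}{4} \approx 123.75$)
$u{\left(B \right)} = \frac{495}{4}$
$b = -12$ ($b = -7 - 5 = -12$)
$F{\left(U,c \right)} = 4$ ($F{\left(U,c \right)} = -1 + 5 = 4$)
$a{\left(j \right)} = -7 + j^{2}$
$\frac{\left(a{\left(9 \right)} + F{\left(b,-3 \right)}\right) \left(-62\right)}{u{\left(132 \right)}} = \frac{\left(\left(-7 + 9^{2}\right) + 4\right) \left(-62\right)}{\frac{495}{4}} = \left(\left(-7 + 81\right) + 4\right) \left(-62\right) \frac{4}{495} = \left(74 + 4\right) \left(-62\right) \frac{4}{495} = 78 \left(-62\right) \frac{4}{495} = \left(-4836\right) \frac{4}{495} = - \frac{6448}{165}$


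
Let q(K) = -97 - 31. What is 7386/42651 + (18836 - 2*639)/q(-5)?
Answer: -124653475/909888 ≈ -137.00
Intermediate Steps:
q(K) = -128
7386/42651 + (18836 - 2*639)/q(-5) = 7386/42651 + (18836 - 2*639)/(-128) = 7386*(1/42651) + (18836 - 1278)*(-1/128) = 2462/14217 + 17558*(-1/128) = 2462/14217 - 8779/64 = -124653475/909888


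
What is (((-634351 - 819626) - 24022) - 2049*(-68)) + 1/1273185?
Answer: -1704370744394/1273185 ≈ -1.3387e+6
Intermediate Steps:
(((-634351 - 819626) - 24022) - 2049*(-68)) + 1/1273185 = ((-1453977 - 24022) + 139332) + 1/1273185 = (-1477999 + 139332) + 1/1273185 = -1338667 + 1/1273185 = -1704370744394/1273185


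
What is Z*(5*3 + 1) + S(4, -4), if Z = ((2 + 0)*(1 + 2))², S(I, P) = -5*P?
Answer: 596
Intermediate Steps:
Z = 36 (Z = (2*3)² = 6² = 36)
Z*(5*3 + 1) + S(4, -4) = 36*(5*3 + 1) - 5*(-4) = 36*(15 + 1) + 20 = 36*16 + 20 = 576 + 20 = 596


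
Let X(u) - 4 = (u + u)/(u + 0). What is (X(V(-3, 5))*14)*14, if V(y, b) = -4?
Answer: 1176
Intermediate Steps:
X(u) = 6 (X(u) = 4 + (u + u)/(u + 0) = 4 + (2*u)/u = 4 + 2 = 6)
(X(V(-3, 5))*14)*14 = (6*14)*14 = 84*14 = 1176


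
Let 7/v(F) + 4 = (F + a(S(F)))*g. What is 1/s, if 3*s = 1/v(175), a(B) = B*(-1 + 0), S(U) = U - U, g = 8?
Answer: 21/1396 ≈ 0.015043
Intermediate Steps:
S(U) = 0
a(B) = -B (a(B) = B*(-1) = -B)
v(F) = 7/(-4 + 8*F) (v(F) = 7/(-4 + (F - 1*0)*8) = 7/(-4 + (F + 0)*8) = 7/(-4 + F*8) = 7/(-4 + 8*F))
s = 1396/21 (s = 1/(3*((7/(4*(-1 + 2*175))))) = 1/(3*((7/(4*(-1 + 350))))) = 1/(3*(((7/4)/349))) = 1/(3*(((7/4)*(1/349)))) = 1/(3*(7/1396)) = (⅓)*(1396/7) = 1396/21 ≈ 66.476)
1/s = 1/(1396/21) = 21/1396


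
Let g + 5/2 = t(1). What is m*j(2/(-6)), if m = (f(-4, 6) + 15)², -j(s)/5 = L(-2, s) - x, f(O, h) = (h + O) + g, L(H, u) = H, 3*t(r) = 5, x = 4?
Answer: 47045/6 ≈ 7840.8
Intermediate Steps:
t(r) = 5/3 (t(r) = (⅓)*5 = 5/3)
g = -⅚ (g = -5/2 + 5/3 = -⅚ ≈ -0.83333)
f(O, h) = -⅚ + O + h (f(O, h) = (h + O) - ⅚ = (O + h) - ⅚ = -⅚ + O + h)
j(s) = 30 (j(s) = -5*(-2 - 1*4) = -5*(-2 - 4) = -5*(-6) = 30)
m = 9409/36 (m = ((-⅚ - 4 + 6) + 15)² = (7/6 + 15)² = (97/6)² = 9409/36 ≈ 261.36)
m*j(2/(-6)) = (9409/36)*30 = 47045/6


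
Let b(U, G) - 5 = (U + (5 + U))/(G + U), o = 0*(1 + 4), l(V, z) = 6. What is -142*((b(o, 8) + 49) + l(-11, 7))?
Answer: -34435/4 ≈ -8608.8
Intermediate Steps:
o = 0 (o = 0*5 = 0)
b(U, G) = 5 + (5 + 2*U)/(G + U) (b(U, G) = 5 + (U + (5 + U))/(G + U) = 5 + (5 + 2*U)/(G + U))
-142*((b(o, 8) + 49) + l(-11, 7)) = -142*(((5 + 5*8 + 7*0)/(8 + 0) + 49) + 6) = -142*(((5 + 40 + 0)/8 + 49) + 6) = -142*(((1/8)*45 + 49) + 6) = -142*((45/8 + 49) + 6) = -142*(437/8 + 6) = -142*485/8 = -34435/4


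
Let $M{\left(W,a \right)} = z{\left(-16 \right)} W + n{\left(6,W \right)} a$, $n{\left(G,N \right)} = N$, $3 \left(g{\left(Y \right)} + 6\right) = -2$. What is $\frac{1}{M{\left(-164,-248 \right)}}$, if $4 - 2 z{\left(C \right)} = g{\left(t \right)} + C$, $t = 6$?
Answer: $\frac{3}{115456} \approx 2.5984 \cdot 10^{-5}$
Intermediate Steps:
$g{\left(Y \right)} = - \frac{20}{3}$ ($g{\left(Y \right)} = -6 + \frac{1}{3} \left(-2\right) = -6 - \frac{2}{3} = - \frac{20}{3}$)
$z{\left(C \right)} = \frac{16}{3} - \frac{C}{2}$ ($z{\left(C \right)} = 2 - \frac{- \frac{20}{3} + C}{2} = 2 - \left(- \frac{10}{3} + \frac{C}{2}\right) = \frac{16}{3} - \frac{C}{2}$)
$M{\left(W,a \right)} = \frac{40 W}{3} + W a$ ($M{\left(W,a \right)} = \left(\frac{16}{3} - -8\right) W + W a = \left(\frac{16}{3} + 8\right) W + W a = \frac{40 W}{3} + W a$)
$\frac{1}{M{\left(-164,-248 \right)}} = \frac{1}{\frac{1}{3} \left(-164\right) \left(40 + 3 \left(-248\right)\right)} = \frac{1}{\frac{1}{3} \left(-164\right) \left(40 - 744\right)} = \frac{1}{\frac{1}{3} \left(-164\right) \left(-704\right)} = \frac{1}{\frac{115456}{3}} = \frac{3}{115456}$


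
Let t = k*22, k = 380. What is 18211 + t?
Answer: 26571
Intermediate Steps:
t = 8360 (t = 380*22 = 8360)
18211 + t = 18211 + 8360 = 26571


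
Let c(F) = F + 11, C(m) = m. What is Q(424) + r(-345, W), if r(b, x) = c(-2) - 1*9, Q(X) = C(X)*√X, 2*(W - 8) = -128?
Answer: 848*√106 ≈ 8730.7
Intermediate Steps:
W = -56 (W = 8 + (½)*(-128) = 8 - 64 = -56)
c(F) = 11 + F
Q(X) = X^(3/2) (Q(X) = X*√X = X^(3/2))
r(b, x) = 0 (r(b, x) = (11 - 2) - 1*9 = 9 - 9 = 0)
Q(424) + r(-345, W) = 424^(3/2) + 0 = 848*√106 + 0 = 848*√106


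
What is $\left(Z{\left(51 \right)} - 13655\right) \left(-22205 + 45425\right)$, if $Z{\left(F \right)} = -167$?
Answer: $-320946840$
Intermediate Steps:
$\left(Z{\left(51 \right)} - 13655\right) \left(-22205 + 45425\right) = \left(-167 - 13655\right) \left(-22205 + 45425\right) = \left(-167 - 13655\right) 23220 = \left(-13822\right) 23220 = -320946840$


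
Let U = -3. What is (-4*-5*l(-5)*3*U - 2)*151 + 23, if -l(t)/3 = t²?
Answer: 2038221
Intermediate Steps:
l(t) = -3*t²
(-4*-5*l(-5)*3*U - 2)*151 + 23 = (-4*-(-15)*(-5)²*3*(-3) - 2)*151 + 23 = (-4*-(-15)*25*3*(-3) - 2)*151 + 23 = (-4*-5*(-75)*3*(-3) - 2)*151 + 23 = (-4*375*3*(-3) - 2)*151 + 23 = (-4500*(-3) - 2)*151 + 23 = (-4*(-3375) - 2)*151 + 23 = (13500 - 2)*151 + 23 = 13498*151 + 23 = 2038198 + 23 = 2038221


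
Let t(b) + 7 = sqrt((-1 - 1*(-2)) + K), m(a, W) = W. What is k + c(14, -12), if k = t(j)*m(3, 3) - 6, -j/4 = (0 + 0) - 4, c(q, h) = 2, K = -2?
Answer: -25 + 3*I ≈ -25.0 + 3.0*I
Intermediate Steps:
j = 16 (j = -4*((0 + 0) - 4) = -4*(0 - 4) = -4*(-4) = 16)
t(b) = -7 + I (t(b) = -7 + sqrt((-1 - 1*(-2)) - 2) = -7 + sqrt((-1 + 2) - 2) = -7 + sqrt(1 - 2) = -7 + sqrt(-1) = -7 + I)
k = -27 + 3*I (k = (-7 + I)*3 - 6 = (-21 + 3*I) - 6 = -27 + 3*I ≈ -27.0 + 3.0*I)
k + c(14, -12) = (-27 + 3*I) + 2 = -25 + 3*I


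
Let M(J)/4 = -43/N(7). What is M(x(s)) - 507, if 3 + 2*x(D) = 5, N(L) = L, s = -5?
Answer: -3721/7 ≈ -531.57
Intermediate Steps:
x(D) = 1 (x(D) = -3/2 + (½)*5 = -3/2 + 5/2 = 1)
M(J) = -172/7 (M(J) = 4*(-43/7) = -172/7)
M(x(s)) - 507 = -172/7 - 507 = -3721/7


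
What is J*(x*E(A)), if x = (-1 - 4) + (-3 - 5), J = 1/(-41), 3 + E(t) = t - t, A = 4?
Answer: -39/41 ≈ -0.95122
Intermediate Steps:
E(t) = -3 (E(t) = -3 + (t - t) = -3 + 0 = -3)
J = -1/41 ≈ -0.024390
x = -13 (x = -5 - 8 = -13)
J*(x*E(A)) = -(-13)*(-3)/41 = -1/41*39 = -39/41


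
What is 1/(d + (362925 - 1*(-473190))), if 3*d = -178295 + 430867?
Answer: 3/2760917 ≈ 1.0866e-6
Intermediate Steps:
d = 252572/3 (d = (-178295 + 430867)/3 = (⅓)*252572 = 252572/3 ≈ 84191.)
1/(d + (362925 - 1*(-473190))) = 1/(252572/3 + (362925 - 1*(-473190))) = 1/(252572/3 + (362925 + 473190)) = 1/(252572/3 + 836115) = 1/(2760917/3) = 3/2760917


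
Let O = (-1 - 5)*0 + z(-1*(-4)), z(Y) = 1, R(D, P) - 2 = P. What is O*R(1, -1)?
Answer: 1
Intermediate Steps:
R(D, P) = 2 + P
O = 1 (O = (-1 - 5)*0 + 1 = -6*0 + 1 = 0 + 1 = 1)
O*R(1, -1) = 1*(2 - 1) = 1*1 = 1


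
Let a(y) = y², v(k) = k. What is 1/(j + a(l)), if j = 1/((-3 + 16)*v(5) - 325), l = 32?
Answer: 260/266239 ≈ 0.00097657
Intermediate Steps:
j = -1/260 (j = 1/((-3 + 16)*5 - 325) = 1/(13*5 - 325) = 1/(65 - 325) = 1/(-260) = -1/260 ≈ -0.0038462)
1/(j + a(l)) = 1/(-1/260 + 32²) = 1/(-1/260 + 1024) = 1/(266239/260) = 260/266239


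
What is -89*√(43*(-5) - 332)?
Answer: -89*I*√547 ≈ -2081.5*I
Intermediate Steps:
-89*√(43*(-5) - 332) = -89*√(-215 - 332) = -89*I*√547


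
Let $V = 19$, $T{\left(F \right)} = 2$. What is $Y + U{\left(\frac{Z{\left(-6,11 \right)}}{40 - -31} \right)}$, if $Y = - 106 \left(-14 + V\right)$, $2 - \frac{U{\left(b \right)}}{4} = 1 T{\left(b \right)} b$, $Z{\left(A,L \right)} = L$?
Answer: $- \frac{37150}{71} \approx -523.24$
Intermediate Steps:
$U{\left(b \right)} = 8 - 8 b$ ($U{\left(b \right)} = 8 - 4 \cdot 1 \cdot 2 b = 8 - 4 \cdot 2 b = 8 - 8 b$)
$Y = -530$ ($Y = - 106 \left(-14 + 19\right) = \left(-106\right) 5 = -530$)
$Y + U{\left(\frac{Z{\left(-6,11 \right)}}{40 - -31} \right)} = -530 + \left(8 - 8 \frac{11}{40 - -31}\right) = -530 + \left(8 - 8 \frac{11}{40 + 31}\right) = -530 + \left(8 - 8 \cdot \frac{11}{71}\right) = -530 + \left(8 - 8 \cdot 11 \cdot \frac{1}{71}\right) = -530 + \left(8 - \frac{88}{71}\right) = -530 + \frac{480}{71} = - \frac{37150}{71}$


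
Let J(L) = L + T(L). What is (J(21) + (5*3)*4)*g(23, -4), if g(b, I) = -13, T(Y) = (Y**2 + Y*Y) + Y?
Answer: -12792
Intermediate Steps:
T(Y) = Y + 2*Y**2 (T(Y) = (Y**2 + Y**2) + Y = 2*Y**2 + Y = Y + 2*Y**2)
J(L) = L + L*(1 + 2*L)
(J(21) + (5*3)*4)*g(23, -4) = (2*21*(1 + 21) + (5*3)*4)*(-13) = (2*21*22 + 15*4)*(-13) = (924 + 60)*(-13) = 984*(-13) = -12792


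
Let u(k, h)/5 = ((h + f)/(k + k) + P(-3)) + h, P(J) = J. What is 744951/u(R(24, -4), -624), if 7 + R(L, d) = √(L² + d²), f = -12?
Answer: -28365002593/120088515 + 105286408*√37/120088515 ≈ -230.87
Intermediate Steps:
R(L, d) = -7 + √(L² + d²)
u(k, h) = -15 + 5*h + 5*(-12 + h)/(2*k) (u(k, h) = 5*(((h - 12)/(k + k) - 3) + h) = 5*(((-12 + h)/((2*k)) - 3) + h) = 5*(((-12 + h)*(1/(2*k)) - 3) + h) = 5*(((-12 + h)/(2*k) - 3) + h) = 5*((-3 + (-12 + h)/(2*k)) + h) = 5*(-3 + h + (-12 + h)/(2*k)) = -15 + 5*h + 5*(-12 + h)/(2*k))
744951/u(R(24, -4), -624) = 744951/((5*(-12 - 624 + 2*(-7 + √(24² + (-4)²))*(-3 - 624))/(2*(-7 + √(24² + (-4)²))))) = 744951/((5*(-12 - 624 + 2*(-7 + √(576 + 16))*(-627))/(2*(-7 + √(576 + 16))))) = 744951/((5*(-12 - 624 + 2*(-7 + √592)*(-627))/(2*(-7 + √592)))) = 744951/((5*(-12 - 624 + 2*(-7 + 4*√37)*(-627))/(2*(-7 + 4*√37)))) = 744951/((5*(-12 - 624 + (8778 - 5016*√37))/(2*(-7 + 4*√37)))) = 744951/((5*(8142 - 5016*√37)/(2*(-7 + 4*√37)))) = 744951*(2*(-7 + 4*√37)/(5*(8142 - 5016*√37))) = 1489902*(-7 + 4*√37)/(5*(8142 - 5016*√37))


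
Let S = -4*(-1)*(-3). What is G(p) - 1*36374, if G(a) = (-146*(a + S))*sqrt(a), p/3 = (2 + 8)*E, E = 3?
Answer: -36374 - 34164*sqrt(10) ≈ -1.4441e+5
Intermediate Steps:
S = -12 (S = 4*(-3) = -12)
p = 90 (p = 3*((2 + 8)*3) = 3*(10*3) = 3*30 = 90)
G(a) = sqrt(a)*(1752 - 146*a) (G(a) = (-146*(a - 12))*sqrt(a) = (-146*(-12 + a))*sqrt(a) = (1752 - 146*a)*sqrt(a) = sqrt(a)*(1752 - 146*a))
G(p) - 1*36374 = 146*sqrt(90)*(12 - 1*90) - 1*36374 = 146*(3*sqrt(10))*(12 - 90) - 36374 = 146*(3*sqrt(10))*(-78) - 36374 = -34164*sqrt(10) - 36374 = -36374 - 34164*sqrt(10)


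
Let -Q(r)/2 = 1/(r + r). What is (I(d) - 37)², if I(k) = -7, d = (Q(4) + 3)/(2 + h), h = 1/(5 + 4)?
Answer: 1936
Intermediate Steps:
Q(r) = -1/r (Q(r) = -2/(r + r) = -2*1/(2*r) = -1/r)
h = ⅑ (h = 1/9 = ⅑ ≈ 0.11111)
d = 99/76 (d = (-1/4 + 3)/(2 + ⅑) = (-1*¼ + 3)/(19/9) = (-¼ + 3)*(9/19) = (11/4)*(9/19) = 99/76 ≈ 1.3026)
(I(d) - 37)² = (-7 - 37)² = (-44)² = 1936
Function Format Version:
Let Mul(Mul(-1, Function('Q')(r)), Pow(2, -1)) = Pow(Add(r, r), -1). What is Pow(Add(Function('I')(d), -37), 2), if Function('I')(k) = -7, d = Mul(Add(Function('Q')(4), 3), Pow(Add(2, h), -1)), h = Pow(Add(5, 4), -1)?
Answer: 1936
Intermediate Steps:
Function('Q')(r) = Mul(-1, Pow(r, -1)) (Function('Q')(r) = Mul(-2, Pow(Add(r, r), -1)) = Mul(-2, Pow(Mul(2, r), -1)) = Mul(-2, Mul(Rational(1, 2), Pow(r, -1))) = Mul(-1, Pow(r, -1)))
h = Rational(1, 9) (h = Pow(9, -1) = Rational(1, 9) ≈ 0.11111)
d = Rational(99, 76) (d = Mul(Add(Mul(-1, Pow(4, -1)), 3), Pow(Add(2, Rational(1, 9)), -1)) = Mul(Add(Mul(-1, Rational(1, 4)), 3), Pow(Rational(19, 9), -1)) = Mul(Add(Rational(-1, 4), 3), Rational(9, 19)) = Mul(Rational(11, 4), Rational(9, 19)) = Rational(99, 76) ≈ 1.3026)
Pow(Add(Function('I')(d), -37), 2) = Pow(Add(-7, -37), 2) = Pow(-44, 2) = 1936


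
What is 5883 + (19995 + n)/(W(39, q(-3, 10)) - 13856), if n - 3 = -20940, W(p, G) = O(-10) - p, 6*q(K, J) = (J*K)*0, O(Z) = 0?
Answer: 81745227/13895 ≈ 5883.1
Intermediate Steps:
q(K, J) = 0 (q(K, J) = ((J*K)*0)/6 = (⅙)*0 = 0)
W(p, G) = -p (W(p, G) = 0 - p = -p)
n = -20937 (n = 3 - 20940 = -20937)
5883 + (19995 + n)/(W(39, q(-3, 10)) - 13856) = 5883 + (19995 - 20937)/(-1*39 - 13856) = 5883 - 942/(-39 - 13856) = 5883 - 942/(-13895) = 5883 - 942*(-1/13895) = 5883 + 942/13895 = 81745227/13895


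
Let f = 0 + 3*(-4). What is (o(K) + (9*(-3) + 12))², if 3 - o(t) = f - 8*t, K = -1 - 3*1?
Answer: 1024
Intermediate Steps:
f = -12 (f = 0 - 12 = -12)
K = -4 (K = -1 - 3 = -4)
o(t) = 15 + 8*t (o(t) = 3 - (-12 - 8*t) = 3 + (12 + 8*t) = 15 + 8*t)
(o(K) + (9*(-3) + 12))² = ((15 + 8*(-4)) + (9*(-3) + 12))² = ((15 - 32) + (-27 + 12))² = (-17 - 15)² = (-32)² = 1024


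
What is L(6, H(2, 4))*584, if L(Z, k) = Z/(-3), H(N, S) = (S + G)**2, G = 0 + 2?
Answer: -1168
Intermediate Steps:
G = 2
H(N, S) = (2 + S)**2 (H(N, S) = (S + 2)**2 = (2 + S)**2)
L(Z, k) = -Z/3 (L(Z, k) = Z*(-1/3) = -Z/3)
L(6, H(2, 4))*584 = -1/3*6*584 = -2*584 = -1168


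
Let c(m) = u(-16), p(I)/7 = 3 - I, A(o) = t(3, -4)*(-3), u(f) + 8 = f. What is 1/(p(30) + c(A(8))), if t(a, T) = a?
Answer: -1/213 ≈ -0.0046948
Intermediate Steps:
u(f) = -8 + f
A(o) = -9 (A(o) = 3*(-3) = -9)
p(I) = 21 - 7*I (p(I) = 7*(3 - I) = 21 - 7*I)
c(m) = -24 (c(m) = -8 - 16 = -24)
1/(p(30) + c(A(8))) = 1/((21 - 7*30) - 24) = 1/((21 - 210) - 24) = 1/(-189 - 24) = 1/(-213) = -1/213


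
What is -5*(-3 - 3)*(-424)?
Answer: -12720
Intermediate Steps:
-5*(-3 - 3)*(-424) = -5*(-6)*(-424) = 30*(-424) = -12720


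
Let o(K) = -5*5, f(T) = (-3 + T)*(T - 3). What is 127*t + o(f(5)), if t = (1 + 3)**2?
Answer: 2007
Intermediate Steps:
f(T) = (-3 + T)**2 (f(T) = (-3 + T)*(-3 + T) = (-3 + T)**2)
o(K) = -25
t = 16 (t = 4**2 = 16)
127*t + o(f(5)) = 127*16 - 25 = 2032 - 25 = 2007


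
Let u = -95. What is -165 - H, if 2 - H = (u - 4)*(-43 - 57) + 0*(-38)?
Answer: 9733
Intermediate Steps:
H = -9898 (H = 2 - ((-95 - 4)*(-43 - 57) + 0*(-38)) = 2 - (-99*(-100) + 0) = 2 - (9900 + 0) = 2 - 1*9900 = 2 - 9900 = -9898)
-165 - H = -165 - 1*(-9898) = -165 + 9898 = 9733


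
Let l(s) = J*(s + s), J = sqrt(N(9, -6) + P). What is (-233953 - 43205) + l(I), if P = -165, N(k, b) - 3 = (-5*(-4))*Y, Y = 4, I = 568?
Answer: -277158 + 1136*I*sqrt(82) ≈ -2.7716e+5 + 10287.0*I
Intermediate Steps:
N(k, b) = 83 (N(k, b) = 3 - 5*(-4)*4 = 3 + 20*4 = 3 + 80 = 83)
J = I*sqrt(82) (J = sqrt(83 - 165) = sqrt(-82) = I*sqrt(82) ≈ 9.0554*I)
l(s) = 2*I*s*sqrt(82) (l(s) = (I*sqrt(82))*(s + s) = (I*sqrt(82))*(2*s) = 2*I*s*sqrt(82))
(-233953 - 43205) + l(I) = (-233953 - 43205) + 2*I*568*sqrt(82) = -277158 + 1136*I*sqrt(82)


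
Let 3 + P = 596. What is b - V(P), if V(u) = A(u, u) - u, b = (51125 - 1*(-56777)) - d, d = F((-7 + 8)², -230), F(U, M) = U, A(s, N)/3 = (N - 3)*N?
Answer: -941116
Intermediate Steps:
P = 593 (P = -3 + 596 = 593)
A(s, N) = 3*N*(-3 + N) (A(s, N) = 3*((N - 3)*N) = 3*((-3 + N)*N) = 3*(N*(-3 + N)) = 3*N*(-3 + N))
d = 1 (d = (-7 + 8)² = 1² = 1)
b = 107901 (b = (51125 - 1*(-56777)) - 1*1 = (51125 + 56777) - 1 = 107902 - 1 = 107901)
V(u) = -u + 3*u*(-3 + u) (V(u) = 3*u*(-3 + u) - u = -u + 3*u*(-3 + u))
b - V(P) = 107901 - 593*(-10 + 3*593) = 107901 - 593*(-10 + 1779) = 107901 - 593*1769 = 107901 - 1*1049017 = 107901 - 1049017 = -941116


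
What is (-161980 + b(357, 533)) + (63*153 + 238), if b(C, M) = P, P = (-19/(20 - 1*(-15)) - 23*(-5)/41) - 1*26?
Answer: -218301869/1435 ≈ -1.5213e+5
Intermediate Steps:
P = -34064/1435 (P = (-19/(20 + 15) + 115*(1/41)) - 26 = (-19/35 + 115/41) - 26 = 3246/1435 - 26 = -34064/1435 ≈ -23.738)
b(C, M) = -34064/1435
(-161980 + b(357, 533)) + (63*153 + 238) = (-161980 - 34064/1435) + (63*153 + 238) = -232475364/1435 + (9639 + 238) = -232475364/1435 + 9877 = -218301869/1435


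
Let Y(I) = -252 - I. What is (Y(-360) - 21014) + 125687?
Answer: 104781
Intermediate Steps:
(Y(-360) - 21014) + 125687 = ((-252 - 1*(-360)) - 21014) + 125687 = ((-252 + 360) - 21014) + 125687 = (108 - 21014) + 125687 = -20906 + 125687 = 104781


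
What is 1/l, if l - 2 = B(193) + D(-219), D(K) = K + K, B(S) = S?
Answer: -1/243 ≈ -0.0041152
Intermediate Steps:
D(K) = 2*K
l = -243 (l = 2 + (193 + 2*(-219)) = 2 + (193 - 438) = 2 - 245 = -243)
1/l = 1/(-243) = -1/243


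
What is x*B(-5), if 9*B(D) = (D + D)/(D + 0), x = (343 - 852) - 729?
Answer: -2476/9 ≈ -275.11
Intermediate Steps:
x = -1238 (x = -509 - 729 = -1238)
B(D) = 2/9 (B(D) = ((D + D)/(D + 0))/9 = ((2*D)/D)/9 = (⅑)*2 = 2/9)
x*B(-5) = -1238*2/9 = -2476/9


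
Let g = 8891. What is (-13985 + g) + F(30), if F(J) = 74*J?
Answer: -2874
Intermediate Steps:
(-13985 + g) + F(30) = (-13985 + 8891) + 74*30 = -5094 + 2220 = -2874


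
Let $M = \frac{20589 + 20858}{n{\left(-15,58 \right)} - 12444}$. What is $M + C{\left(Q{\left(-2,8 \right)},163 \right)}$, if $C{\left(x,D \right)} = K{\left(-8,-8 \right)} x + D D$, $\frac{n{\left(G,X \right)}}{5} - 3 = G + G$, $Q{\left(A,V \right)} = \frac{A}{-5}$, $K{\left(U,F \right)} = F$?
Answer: $\frac{238664108}{8985} \approx 26563.0$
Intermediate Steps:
$Q{\left(A,V \right)} = - \frac{A}{5}$ ($Q{\left(A,V \right)} = A \left(- \frac{1}{5}\right) = - \frac{A}{5}$)
$n{\left(G,X \right)} = 15 + 10 G$ ($n{\left(G,X \right)} = 15 + 5 \left(G + G\right) = 15 + 5 \cdot 2 G = 15 + 10 G$)
$C{\left(x,D \right)} = D^{2} - 8 x$ ($C{\left(x,D \right)} = - 8 x + D D = - 8 x + D^{2} = D^{2} - 8 x$)
$M = - \frac{5921}{1797}$ ($M = \frac{20589 + 20858}{\left(15 + 10 \left(-15\right)\right) - 12444} = \frac{41447}{\left(15 - 150\right) - 12444} = \frac{41447}{-135 - 12444} = \frac{41447}{-12579} = 41447 \left(- \frac{1}{12579}\right) = - \frac{5921}{1797} \approx -3.2949$)
$M + C{\left(Q{\left(-2,8 \right)},163 \right)} = - \frac{5921}{1797} + \left(163^{2} - 8 \left(\left(- \frac{1}{5}\right) \left(-2\right)\right)\right) = - \frac{5921}{1797} + \left(26569 - \frac{16}{5}\right) = - \frac{5921}{1797} + \frac{132829}{5} = \frac{238664108}{8985}$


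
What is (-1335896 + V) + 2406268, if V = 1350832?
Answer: 2421204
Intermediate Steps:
(-1335896 + V) + 2406268 = (-1335896 + 1350832) + 2406268 = 14936 + 2406268 = 2421204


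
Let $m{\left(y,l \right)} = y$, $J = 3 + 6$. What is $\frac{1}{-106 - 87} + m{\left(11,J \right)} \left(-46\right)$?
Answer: $- \frac{97659}{193} \approx -506.01$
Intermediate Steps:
$J = 9$
$\frac{1}{-106 - 87} + m{\left(11,J \right)} \left(-46\right) = \frac{1}{-106 - 87} + 11 \left(-46\right) = \frac{1}{-193} - 506 = - \frac{1}{193} - 506 = - \frac{97659}{193}$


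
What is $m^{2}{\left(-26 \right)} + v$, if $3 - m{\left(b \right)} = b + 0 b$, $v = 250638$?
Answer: $251479$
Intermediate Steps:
$m{\left(b \right)} = 3 - b$ ($m{\left(b \right)} = 3 - \left(b + 0 b\right) = 3 - \left(b + 0\right) = 3 - b$)
$m^{2}{\left(-26 \right)} + v = \left(3 - -26\right)^{2} + 250638 = \left(3 + 26\right)^{2} + 250638 = 29^{2} + 250638 = 841 + 250638 = 251479$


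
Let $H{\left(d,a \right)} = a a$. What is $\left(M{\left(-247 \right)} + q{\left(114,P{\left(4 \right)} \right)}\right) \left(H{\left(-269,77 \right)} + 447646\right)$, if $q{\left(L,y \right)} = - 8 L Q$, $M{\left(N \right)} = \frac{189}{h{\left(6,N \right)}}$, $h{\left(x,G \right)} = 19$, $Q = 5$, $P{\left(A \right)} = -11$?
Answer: $- \frac{39212012325}{19} \approx -2.0638 \cdot 10^{9}$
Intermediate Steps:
$H{\left(d,a \right)} = a^{2}$
$M{\left(N \right)} = \frac{189}{19}$
$q{\left(L,y \right)} = - 40 L$ ($q{\left(L,y \right)} = - 8 L 5 = - 40 L$)
$\left(M{\left(-247 \right)} + q{\left(114,P{\left(4 \right)} \right)}\right) \left(H{\left(-269,77 \right)} + 447646\right) = \left(\frac{189}{19} - 4560\right) \left(77^{2} + 447646\right) = \left(\frac{189}{19} - 4560\right) \left(5929 + 447646\right) = \left(- \frac{86451}{19}\right) 453575 = - \frac{39212012325}{19}$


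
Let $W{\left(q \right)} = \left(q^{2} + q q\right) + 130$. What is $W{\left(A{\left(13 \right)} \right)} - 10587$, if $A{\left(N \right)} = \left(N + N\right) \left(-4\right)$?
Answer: $11175$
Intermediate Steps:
$A{\left(N \right)} = - 8 N$ ($A{\left(N \right)} = 2 N \left(-4\right) = - 8 N$)
$W{\left(q \right)} = 130 + 2 q^{2}$ ($W{\left(q \right)} = \left(q^{2} + q^{2}\right) + 130 = 2 q^{2} + 130 = 130 + 2 q^{2}$)
$W{\left(A{\left(13 \right)} \right)} - 10587 = \left(130 + 2 \left(\left(-8\right) 13\right)^{2}\right) - 10587 = \left(130 + 2 \left(-104\right)^{2}\right) - 10587 = \left(130 + 2 \cdot 10816\right) - 10587 = \left(130 + 21632\right) - 10587 = 21762 - 10587 = 11175$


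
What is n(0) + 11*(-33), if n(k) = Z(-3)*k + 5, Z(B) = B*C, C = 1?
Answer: -358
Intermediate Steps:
Z(B) = B (Z(B) = B*1 = B)
n(k) = 5 - 3*k (n(k) = -3*k + 5 = 5 - 3*k)
n(0) + 11*(-33) = (5 - 3*0) + 11*(-33) = (5 + 0) - 363 = 5 - 363 = -358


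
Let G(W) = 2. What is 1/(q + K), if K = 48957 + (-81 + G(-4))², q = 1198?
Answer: 1/56396 ≈ 1.7732e-5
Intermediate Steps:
K = 55198 (K = 48957 + (-81 + 2)² = 48957 + (-79)² = 48957 + 6241 = 55198)
1/(q + K) = 1/(1198 + 55198) = 1/56396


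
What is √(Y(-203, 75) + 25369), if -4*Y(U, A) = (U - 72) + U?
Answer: √101954/2 ≈ 159.65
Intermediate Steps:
Y(U, A) = 18 - U/2 (Y(U, A) = -((U - 72) + U)/4 = -((-72 + U) + U)/4 = -(-72 + 2*U)/4 = 18 - U/2)
√(Y(-203, 75) + 25369) = √((18 - ½*(-203)) + 25369) = √((18 + 203/2) + 25369) = √(239/2 + 25369) = √(50977/2) = √101954/2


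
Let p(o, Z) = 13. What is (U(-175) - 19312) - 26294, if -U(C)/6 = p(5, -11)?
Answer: -45684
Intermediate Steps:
U(C) = -78 (U(C) = -6*13 = -78)
(U(-175) - 19312) - 26294 = (-78 - 19312) - 26294 = -19390 - 26294 = -45684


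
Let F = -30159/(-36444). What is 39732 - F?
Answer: 482654283/12148 ≈ 39731.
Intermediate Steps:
F = 10053/12148 (F = -30159*(-1/36444) = 10053/12148 ≈ 0.82754)
39732 - F = 39732 - 1*10053/12148 = 39732 - 10053/12148 = 482654283/12148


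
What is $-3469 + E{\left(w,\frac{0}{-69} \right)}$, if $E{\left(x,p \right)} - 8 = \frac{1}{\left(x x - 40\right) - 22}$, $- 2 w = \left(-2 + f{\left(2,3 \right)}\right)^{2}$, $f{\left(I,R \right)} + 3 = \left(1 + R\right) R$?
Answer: $- \frac{7451529}{2153} \approx -3461.0$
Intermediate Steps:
$f{\left(I,R \right)} = -3 + R \left(1 + R\right)$ ($f{\left(I,R \right)} = -3 + \left(1 + R\right) R = -3 + R \left(1 + R\right)$)
$w = - \frac{49}{2}$ ($w = - \frac{\left(-2 + \left(-3 + 3 + 3^{2}\right)\right)^{2}}{2} = - \frac{\left(-2 + \left(-3 + 3 + 9\right)\right)^{2}}{2} = - \frac{\left(-2 + 9\right)^{2}}{2} = - \frac{7^{2}}{2} = \left(- \frac{1}{2}\right) 49 = - \frac{49}{2} \approx -24.5$)
$E{\left(x,p \right)} = 8 + \frac{1}{-62 + x^{2}}$ ($E{\left(x,p \right)} = 8 + \frac{1}{\left(x x - 40\right) - 22} = 8 + \frac{1}{\left(x^{2} - 40\right) - 22} = 8 + \frac{1}{\left(-40 + x^{2}\right) - 22} = 8 + \frac{1}{-62 + x^{2}}$)
$-3469 + E{\left(w,\frac{0}{-69} \right)} = -3469 + \frac{-495 + 8 \left(- \frac{49}{2}\right)^{2}}{-62 + \left(- \frac{49}{2}\right)^{2}} = -3469 + \frac{-495 + 8 \cdot \frac{2401}{4}}{-62 + \frac{2401}{4}} = -3469 + \frac{-495 + 4802}{\frac{2153}{4}} = -3469 + \frac{4}{2153} \cdot 4307 = -3469 + \frac{17228}{2153} = - \frac{7451529}{2153}$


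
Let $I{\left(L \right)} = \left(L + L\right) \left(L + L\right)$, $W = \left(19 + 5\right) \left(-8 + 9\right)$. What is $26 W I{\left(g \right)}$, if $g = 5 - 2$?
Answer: $22464$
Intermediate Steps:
$g = 3$
$W = 24$ ($W = 24 \cdot 1 = 24$)
$I{\left(L \right)} = 4 L^{2}$ ($I{\left(L \right)} = 2 L 2 L = 4 L^{2}$)
$26 W I{\left(g \right)} = 26 \cdot 24 \cdot 4 \cdot 3^{2} = 624 \cdot 4 \cdot 9 = 624 \cdot 36 = 22464$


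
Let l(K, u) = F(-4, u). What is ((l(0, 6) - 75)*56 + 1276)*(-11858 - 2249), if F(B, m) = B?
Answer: 44408836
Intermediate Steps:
l(K, u) = -4
((l(0, 6) - 75)*56 + 1276)*(-11858 - 2249) = ((-4 - 75)*56 + 1276)*(-11858 - 2249) = (-79*56 + 1276)*(-14107) = (-4424 + 1276)*(-14107) = -3148*(-14107) = 44408836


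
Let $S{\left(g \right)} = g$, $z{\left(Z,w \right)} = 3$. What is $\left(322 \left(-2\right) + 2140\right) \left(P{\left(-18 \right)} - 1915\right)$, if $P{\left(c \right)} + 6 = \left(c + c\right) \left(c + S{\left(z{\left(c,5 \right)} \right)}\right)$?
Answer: $-2065976$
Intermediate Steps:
$P{\left(c \right)} = -6 + 2 c \left(3 + c\right)$ ($P{\left(c \right)} = -6 + \left(c + c\right) \left(c + 3\right) = -6 + 2 c \left(3 + c\right)$)
$\left(322 \left(-2\right) + 2140\right) \left(P{\left(-18 \right)} - 1915\right) = \left(322 \left(-2\right) + 2140\right) \left(\left(-6 + 2 \left(-18\right)^{2} + 6 \left(-18\right)\right) - 1915\right) = \left(-644 + 2140\right) \left(\left(-6 + 2 \cdot 324 - 108\right) - 1915\right) = 1496 \left(\left(-6 + 648 - 108\right) - 1915\right) = 1496 \left(534 - 1915\right) = 1496 \left(-1381\right) = -2065976$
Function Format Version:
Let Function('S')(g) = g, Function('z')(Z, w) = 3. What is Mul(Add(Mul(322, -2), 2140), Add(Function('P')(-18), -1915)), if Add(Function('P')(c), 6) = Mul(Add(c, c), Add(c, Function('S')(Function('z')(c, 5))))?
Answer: -2065976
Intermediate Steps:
Function('P')(c) = Add(-6, Mul(2, c, Add(3, c))) (Function('P')(c) = Add(-6, Mul(Add(c, c), Add(c, 3))) = Add(-6, Mul(Mul(2, c), Add(3, c))) = Add(-6, Mul(2, c, Add(3, c))))
Mul(Add(Mul(322, -2), 2140), Add(Function('P')(-18), -1915)) = Mul(Add(Mul(322, -2), 2140), Add(Add(-6, Mul(2, Pow(-18, 2)), Mul(6, -18)), -1915)) = Mul(Add(-644, 2140), Add(Add(-6, Mul(2, 324), -108), -1915)) = Mul(1496, Add(Add(-6, 648, -108), -1915)) = Mul(1496, Add(534, -1915)) = Mul(1496, -1381) = -2065976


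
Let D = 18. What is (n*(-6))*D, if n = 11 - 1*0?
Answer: -1188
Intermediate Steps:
n = 11 (n = 11 + 0 = 11)
(n*(-6))*D = (11*(-6))*18 = -66*18 = -1188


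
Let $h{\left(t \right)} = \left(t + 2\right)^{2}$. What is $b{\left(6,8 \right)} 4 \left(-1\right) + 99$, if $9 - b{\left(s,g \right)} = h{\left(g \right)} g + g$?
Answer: $3295$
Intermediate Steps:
$h{\left(t \right)} = \left(2 + t\right)^{2}$
$b{\left(s,g \right)} = 9 - g - g \left(2 + g\right)^{2}$ ($b{\left(s,g \right)} = 9 - \left(\left(2 + g\right)^{2} g + g\right) = 9 - \left(g \left(2 + g\right)^{2} + g\right) = 9 - \left(g + g \left(2 + g\right)^{2}\right) = 9 - g - g \left(2 + g\right)^{2}$)
$b{\left(6,8 \right)} 4 \left(-1\right) + 99 = \left(9 - 8 - 8 \left(2 + 8\right)^{2}\right) 4 \left(-1\right) + 99 = \left(9 - 8 - 8 \cdot 10^{2}\right) \left(-4\right) + 99 = \left(9 - 8 - 8 \cdot 100\right) \left(-4\right) + 99 = \left(9 - 8 - 800\right) \left(-4\right) + 99 = \left(-799\right) \left(-4\right) + 99 = 3196 + 99 = 3295$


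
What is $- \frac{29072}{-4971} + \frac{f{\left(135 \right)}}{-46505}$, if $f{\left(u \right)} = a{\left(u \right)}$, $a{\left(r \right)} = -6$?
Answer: $\frac{1352023186}{231176355} \approx 5.8484$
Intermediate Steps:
$f{\left(u \right)} = -6$
$- \frac{29072}{-4971} + \frac{f{\left(135 \right)}}{-46505} = - \frac{29072}{-4971} - \frac{6}{-46505} = \left(-29072\right) \left(- \frac{1}{4971}\right) - - \frac{6}{46505} = \frac{29072}{4971} + \frac{6}{46505} = \frac{1352023186}{231176355}$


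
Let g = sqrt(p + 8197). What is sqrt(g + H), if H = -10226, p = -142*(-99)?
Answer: sqrt(-10226 + sqrt(22255)) ≈ 100.38*I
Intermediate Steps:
p = 14058
g = sqrt(22255) (g = sqrt(14058 + 8197) = sqrt(22255) ≈ 149.18)
sqrt(g + H) = sqrt(sqrt(22255) - 10226) = sqrt(-10226 + sqrt(22255))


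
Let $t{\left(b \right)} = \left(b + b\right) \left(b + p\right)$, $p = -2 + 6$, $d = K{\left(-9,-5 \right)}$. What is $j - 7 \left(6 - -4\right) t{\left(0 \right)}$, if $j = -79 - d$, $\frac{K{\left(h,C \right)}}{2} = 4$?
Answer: $-87$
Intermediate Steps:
$K{\left(h,C \right)} = 8$ ($K{\left(h,C \right)} = 2 \cdot 4 = 8$)
$d = 8$
$p = 4$
$t{\left(b \right)} = 2 b \left(4 + b\right)$ ($t{\left(b \right)} = \left(b + b\right) \left(b + 4\right) = 2 b \left(4 + b\right)$)
$j = -87$ ($j = -79 - 8 = -87$)
$j - 7 \left(6 - -4\right) t{\left(0 \right)} = -87 - 7 \left(6 - -4\right) 2 \cdot 0 \left(4 + 0\right) = -87 - 7 \left(6 + 4\right) 2 \cdot 0 \cdot 4 = -87 - 7 \cdot 10 \cdot 0 = -87 - 70 \cdot 0 = -87 - 0 = -87 + 0 = -87$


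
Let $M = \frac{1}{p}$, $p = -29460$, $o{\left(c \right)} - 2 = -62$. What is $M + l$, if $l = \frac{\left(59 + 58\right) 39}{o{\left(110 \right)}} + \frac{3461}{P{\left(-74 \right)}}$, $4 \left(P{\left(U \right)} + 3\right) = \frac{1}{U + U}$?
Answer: $- \frac{32171099369}{26175210} \approx -1229.1$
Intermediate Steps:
$P{\left(U \right)} = -3 + \frac{1}{8 U}$ ($P{\left(U \right)} = -3 + \frac{1}{4 \left(U + U\right)} = -3 + \frac{1}{4 \cdot 2 U} = -3 + \frac{\frac{1}{2} \frac{1}{U}}{4} = -3 + \frac{1}{8 U}$)
$o{\left(c \right)} = -60$ ($o{\left(c \right)} = 2 - 62 = -60$)
$l = - \frac{43681057}{35540}$ ($l = \frac{\left(59 + 58\right) 39}{-60} + \frac{3461}{-3 + \frac{1}{8 \left(-74\right)}} = 117 \cdot 39 \left(- \frac{1}{60}\right) + \frac{3461}{-3 + \frac{1}{8} \left(- \frac{1}{74}\right)} = 4563 \left(- \frac{1}{60}\right) + \frac{3461}{-3 - \frac{1}{592}} = - \frac{1521}{20} + \frac{3461}{- \frac{1777}{592}} = - \frac{1521}{20} + 3461 \left(- \frac{592}{1777}\right) = - \frac{1521}{20} - \frac{2048912}{1777} = - \frac{43681057}{35540} \approx -1229.1$)
$M = - \frac{1}{29460}$ ($M = \frac{1}{-29460} = - \frac{1}{29460} \approx -3.3944 \cdot 10^{-5}$)
$M + l = - \frac{1}{29460} - \frac{43681057}{35540} = - \frac{32171099369}{26175210}$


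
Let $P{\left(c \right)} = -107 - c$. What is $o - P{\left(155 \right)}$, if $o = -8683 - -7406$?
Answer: $-1015$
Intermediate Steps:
$o = -1277$ ($o = -8683 + 7406 = -1277$)
$o - P{\left(155 \right)} = -1277 - \left(-107 - 155\right) = -1277 - -262 = -1277 + 262 = -1015$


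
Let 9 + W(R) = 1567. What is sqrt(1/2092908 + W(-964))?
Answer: sqrt(1706112788195955)/1046454 ≈ 39.471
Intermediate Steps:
W(R) = 1558 (W(R) = -9 + 1567 = 1558)
sqrt(1/2092908 + W(-964)) = sqrt(1/2092908 + 1558) = sqrt(3260750665/2092908) = sqrt(1706112788195955)/1046454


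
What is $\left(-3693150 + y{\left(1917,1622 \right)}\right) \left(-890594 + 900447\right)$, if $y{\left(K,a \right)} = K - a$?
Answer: $-36385700315$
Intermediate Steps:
$\left(-3693150 + y{\left(1917,1622 \right)}\right) \left(-890594 + 900447\right) = \left(-3693150 + \left(1917 - 1622\right)\right) \left(-890594 + 900447\right) = \left(-3693150 + \left(1917 - 1622\right)\right) 9853 = \left(-3693150 + 295\right) 9853 = \left(-3692855\right) 9853 = -36385700315$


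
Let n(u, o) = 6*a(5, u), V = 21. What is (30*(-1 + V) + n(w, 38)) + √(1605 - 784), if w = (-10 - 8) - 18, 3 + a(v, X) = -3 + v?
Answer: 594 + √821 ≈ 622.65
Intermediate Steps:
a(v, X) = -6 + v (a(v, X) = -3 + (-3 + v) = -6 + v)
w = -36 (w = -18 - 18 = -36)
n(u, o) = -6 (n(u, o) = 6*(-6 + 5) = 6*(-1) = -6)
(30*(-1 + V) + n(w, 38)) + √(1605 - 784) = (30*(-1 + 21) - 6) + √(1605 - 784) = (30*20 - 6) + √821 = (600 - 6) + √821 = 594 + √821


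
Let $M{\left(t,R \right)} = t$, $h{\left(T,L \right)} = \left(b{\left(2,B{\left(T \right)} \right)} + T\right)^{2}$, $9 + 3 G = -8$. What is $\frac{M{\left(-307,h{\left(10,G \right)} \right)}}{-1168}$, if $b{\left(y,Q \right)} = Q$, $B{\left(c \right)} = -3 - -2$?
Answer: $\frac{307}{1168} \approx 0.26284$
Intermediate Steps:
$G = - \frac{17}{3}$ ($G = -3 + \frac{1}{3} \left(-8\right) = -3 - \frac{8}{3} = - \frac{17}{3} \approx -5.6667$)
$B{\left(c \right)} = -1$ ($B{\left(c \right)} = -3 + 2 = -1$)
$h{\left(T,L \right)} = \left(-1 + T\right)^{2}$
$\frac{M{\left(-307,h{\left(10,G \right)} \right)}}{-1168} = - \frac{307}{-1168} = \left(-307\right) \left(- \frac{1}{1168}\right) = \frac{307}{1168}$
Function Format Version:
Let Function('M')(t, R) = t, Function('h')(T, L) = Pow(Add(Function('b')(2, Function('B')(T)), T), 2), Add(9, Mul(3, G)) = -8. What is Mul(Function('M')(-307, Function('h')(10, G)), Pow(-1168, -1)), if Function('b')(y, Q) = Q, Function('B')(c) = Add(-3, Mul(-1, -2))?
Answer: Rational(307, 1168) ≈ 0.26284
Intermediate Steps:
G = Rational(-17, 3) (G = Add(-3, Mul(Rational(1, 3), -8)) = Add(-3, Rational(-8, 3)) = Rational(-17, 3) ≈ -5.6667)
Function('B')(c) = -1 (Function('B')(c) = Add(-3, 2) = -1)
Function('h')(T, L) = Pow(Add(-1, T), 2)
Mul(Function('M')(-307, Function('h')(10, G)), Pow(-1168, -1)) = Mul(-307, Pow(-1168, -1)) = Mul(-307, Rational(-1, 1168)) = Rational(307, 1168)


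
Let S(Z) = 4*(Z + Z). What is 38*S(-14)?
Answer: -4256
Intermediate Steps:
S(Z) = 8*Z (S(Z) = 4*(2*Z) = 8*Z)
38*S(-14) = 38*(8*(-14)) = 38*(-112) = -4256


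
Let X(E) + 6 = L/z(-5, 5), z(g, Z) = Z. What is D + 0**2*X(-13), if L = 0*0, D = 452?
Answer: 452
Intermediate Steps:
L = 0
X(E) = -6 (X(E) = -6 + 0/5 = -6 + 0*(1/5) = -6 + 0 = -6)
D + 0**2*X(-13) = 452 + 0**2*(-6) = 452 + 0*(-6) = 452 + 0 = 452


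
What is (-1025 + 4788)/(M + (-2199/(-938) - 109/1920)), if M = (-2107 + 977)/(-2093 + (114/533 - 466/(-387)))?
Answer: 1461912419809591680/1098605918761133 ≈ 1330.7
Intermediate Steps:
M = 233086230/431432707 (M = -1130/(-2093 + (114*(1/533) - 466*(-1/387))) = -1130/(-2093 + (114/533 + 466/387)) = -1130/(-2093 + 292496/206271) = -1130/(-431432707/206271) = -1130*(-206271/431432707) = 233086230/431432707 ≈ 0.54026)
(-1025 + 4788)/(M + (-2199/(-938) - 109/1920)) = (-1025 + 4788)/(233086230/431432707 + (-2199/(-938) - 109/1920)) = 3763/(233086230/431432707 + (-2199*(-1/938) - 109*1/1920)) = 3763/(233086230/431432707 + (2199/938 - 109/1920)) = 3763/(233086230/431432707 + 2059919/900480) = 3763/(1098605918761133/388496523999360) = 3763*(388496523999360/1098605918761133) = 1461912419809591680/1098605918761133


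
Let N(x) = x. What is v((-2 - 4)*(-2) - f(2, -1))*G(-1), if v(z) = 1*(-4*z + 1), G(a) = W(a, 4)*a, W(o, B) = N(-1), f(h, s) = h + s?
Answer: -43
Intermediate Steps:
W(o, B) = -1
G(a) = -a
v(z) = 1 - 4*z (v(z) = 1*(1 - 4*z) = 1 - 4*z)
v((-2 - 4)*(-2) - f(2, -1))*G(-1) = (1 - 4*((-2 - 4)*(-2) - (2 - 1)))*(-1*(-1)) = (1 - 4*(-6*(-2) - 1*1))*1 = (1 - 4*(12 - 1))*1 = (1 - 4*11)*1 = (1 - 44)*1 = -43*1 = -43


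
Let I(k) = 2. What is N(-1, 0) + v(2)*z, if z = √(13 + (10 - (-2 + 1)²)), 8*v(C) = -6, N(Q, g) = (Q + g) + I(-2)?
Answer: 1 - 3*√22/4 ≈ -2.5178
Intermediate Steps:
N(Q, g) = 2 + Q + g (N(Q, g) = (Q + g) + 2 = 2 + Q + g)
v(C) = -¾ (v(C) = (⅛)*(-6) = -¾)
z = √22 (z = √(13 + (10 - 1*(-1)²)) = √(13 + (10 - 1*1)) = √(13 + (10 - 1)) = √(13 + 9) = √22 ≈ 4.6904)
N(-1, 0) + v(2)*z = (2 - 1 + 0) - 3*√22/4 = 1 - 3*√22/4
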